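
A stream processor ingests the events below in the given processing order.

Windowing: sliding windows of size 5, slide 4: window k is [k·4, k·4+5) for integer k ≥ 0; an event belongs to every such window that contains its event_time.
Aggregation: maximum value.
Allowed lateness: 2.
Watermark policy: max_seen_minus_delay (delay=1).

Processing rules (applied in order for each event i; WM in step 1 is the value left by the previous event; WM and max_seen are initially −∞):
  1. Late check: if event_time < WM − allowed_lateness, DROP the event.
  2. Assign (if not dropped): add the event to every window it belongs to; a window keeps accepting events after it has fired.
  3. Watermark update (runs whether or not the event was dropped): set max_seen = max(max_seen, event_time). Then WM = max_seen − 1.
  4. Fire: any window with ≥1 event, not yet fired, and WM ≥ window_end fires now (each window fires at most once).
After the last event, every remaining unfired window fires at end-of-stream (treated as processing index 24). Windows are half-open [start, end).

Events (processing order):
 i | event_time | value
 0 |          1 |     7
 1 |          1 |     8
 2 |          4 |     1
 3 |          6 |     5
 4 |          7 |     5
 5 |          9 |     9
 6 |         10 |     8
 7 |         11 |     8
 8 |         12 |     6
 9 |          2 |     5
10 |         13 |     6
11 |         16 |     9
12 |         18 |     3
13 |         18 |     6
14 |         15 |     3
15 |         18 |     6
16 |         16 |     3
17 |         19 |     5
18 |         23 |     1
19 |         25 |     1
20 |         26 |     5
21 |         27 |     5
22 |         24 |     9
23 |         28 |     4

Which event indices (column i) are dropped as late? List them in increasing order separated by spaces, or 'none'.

9

i=0 t=1 v=7: → [0,5); WM=0
i=1 t=1 v=8: → [0,5); WM=0
i=2 t=4 v=1: → [4,9),[0,5); WM=3
i=3 t=6 v=5: → [4,9); WM=5; [0,5) fires=8
i=4 t=7 v=5: → [4,9); WM=6
i=5 t=9 v=9: → [8,13); WM=8
i=6 t=10 v=8: → [8,13); WM=9; [4,9) fires=5
i=7 t=11 v=8: → [8,13); WM=10
i=8 t=12 v=6: → [12,17),[8,13); WM=11
i=9 t=2 v=5: DROP (t<11-2); WM=11
i=10 t=13 v=6: → [12,17); WM=12
i=11 t=16 v=9: → [16,21),[12,17); WM=15; [8,13) fires=9
i=12 t=18 v=3: → [16,21); WM=17; [12,17) fires=9
i=13 t=18 v=6: → [16,21); WM=17
i=14 t=15 v=3: → [12,17); WM=17
i=15 t=18 v=6: → [16,21); WM=17
i=16 t=16 v=3: → [16,21),[12,17); WM=17
i=17 t=19 v=5: → [16,21); WM=18
i=18 t=23 v=1: → [20,25); WM=22; [16,21) fires=9
i=19 t=25 v=1: → [24,29); WM=24
i=20 t=26 v=5: → [24,29); WM=25; [20,25) fires=1
i=21 t=27 v=5: → [24,29); WM=26
i=22 t=24 v=9: → [24,29),[20,25); WM=26
i=23 t=28 v=4: → [28,33),[24,29); WM=27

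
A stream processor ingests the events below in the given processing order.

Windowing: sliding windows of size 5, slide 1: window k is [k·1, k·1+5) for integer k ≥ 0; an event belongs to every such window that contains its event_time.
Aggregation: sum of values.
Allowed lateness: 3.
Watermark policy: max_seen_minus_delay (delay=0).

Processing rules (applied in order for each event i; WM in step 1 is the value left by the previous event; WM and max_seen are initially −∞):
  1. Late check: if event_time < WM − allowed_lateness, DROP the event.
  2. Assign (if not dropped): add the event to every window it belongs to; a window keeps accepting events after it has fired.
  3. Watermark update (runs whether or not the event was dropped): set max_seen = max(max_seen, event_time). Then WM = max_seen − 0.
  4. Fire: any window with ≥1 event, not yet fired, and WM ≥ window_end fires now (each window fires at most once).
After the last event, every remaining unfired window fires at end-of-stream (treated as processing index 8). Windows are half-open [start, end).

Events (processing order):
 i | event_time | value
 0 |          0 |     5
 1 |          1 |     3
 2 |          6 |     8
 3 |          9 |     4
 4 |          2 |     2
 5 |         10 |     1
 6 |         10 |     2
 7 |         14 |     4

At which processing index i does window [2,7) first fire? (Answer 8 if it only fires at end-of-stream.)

3

i=0 t=0 v=5: → [0,5); WM=0
i=1 t=1 v=3: → [1,6),[0,5); WM=1
i=2 t=6 v=8: → [6,11),[5,10),[4,9),[3,8),[2,7); WM=6; [0,5) fires=8 [1,6) fires=3
i=3 t=9 v=4: → [9,14),[8,13),[7,12),[6,11),[5,10); WM=9; [2,7) fires=8 [3,8) fires=8 [4,9) fires=8
i=4 t=2 v=2: DROP (t<9-3); WM=9
i=5 t=10 v=1: → [10,15),[9,14),[8,13),[7,12),[6,11); WM=10; [5,10) fires=12
i=6 t=10 v=2: → [10,15),[9,14),[8,13),[7,12),[6,11); WM=10
i=7 t=14 v=4: → [14,19),[13,18),[12,17),[11,16),[10,15); WM=14; [6,11) fires=15 [7,12) fires=7 [8,13) fires=7 [9,14) fires=7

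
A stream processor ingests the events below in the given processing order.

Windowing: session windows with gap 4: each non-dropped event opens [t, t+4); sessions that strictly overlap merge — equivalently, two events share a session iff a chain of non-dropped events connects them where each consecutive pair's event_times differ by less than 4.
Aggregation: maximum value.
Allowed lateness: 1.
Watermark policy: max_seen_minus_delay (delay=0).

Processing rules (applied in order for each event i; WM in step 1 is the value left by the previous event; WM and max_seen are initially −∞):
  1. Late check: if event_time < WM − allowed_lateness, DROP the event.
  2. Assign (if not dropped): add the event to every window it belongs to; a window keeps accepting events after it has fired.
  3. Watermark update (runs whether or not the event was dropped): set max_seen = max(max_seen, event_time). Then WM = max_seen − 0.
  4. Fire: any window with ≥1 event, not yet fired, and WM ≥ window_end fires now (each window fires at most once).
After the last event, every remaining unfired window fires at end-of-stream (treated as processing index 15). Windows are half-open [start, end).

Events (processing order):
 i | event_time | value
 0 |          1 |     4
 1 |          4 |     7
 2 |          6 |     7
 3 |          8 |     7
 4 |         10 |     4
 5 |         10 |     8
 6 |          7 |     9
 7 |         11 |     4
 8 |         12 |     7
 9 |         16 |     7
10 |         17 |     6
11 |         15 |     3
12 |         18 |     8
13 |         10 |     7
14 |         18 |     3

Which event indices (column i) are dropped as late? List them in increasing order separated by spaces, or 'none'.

6 11 13

i=0 t=1 v=4: → [1,5); WM=1
i=1 t=4 v=7: → [1,8); WM=4
i=2 t=6 v=7: → [1,10); WM=6
i=3 t=8 v=7: → [1,12); WM=8
i=4 t=10 v=4: → [1,14); WM=10
i=5 t=10 v=8: → [1,14); WM=10
i=6 t=7 v=9: DROP (t<10-1); WM=10
i=7 t=11 v=4: → [1,15); WM=11
i=8 t=12 v=7: → [1,16); WM=12
i=9 t=16 v=7: → [16,20); WM=16
i=10 t=17 v=6: → [16,21); WM=17
i=11 t=15 v=3: DROP (t<17-1); WM=17
i=12 t=18 v=8: → [16,22); WM=18
i=13 t=10 v=7: DROP (t<18-1); WM=18
i=14 t=18 v=3: → [16,22); WM=18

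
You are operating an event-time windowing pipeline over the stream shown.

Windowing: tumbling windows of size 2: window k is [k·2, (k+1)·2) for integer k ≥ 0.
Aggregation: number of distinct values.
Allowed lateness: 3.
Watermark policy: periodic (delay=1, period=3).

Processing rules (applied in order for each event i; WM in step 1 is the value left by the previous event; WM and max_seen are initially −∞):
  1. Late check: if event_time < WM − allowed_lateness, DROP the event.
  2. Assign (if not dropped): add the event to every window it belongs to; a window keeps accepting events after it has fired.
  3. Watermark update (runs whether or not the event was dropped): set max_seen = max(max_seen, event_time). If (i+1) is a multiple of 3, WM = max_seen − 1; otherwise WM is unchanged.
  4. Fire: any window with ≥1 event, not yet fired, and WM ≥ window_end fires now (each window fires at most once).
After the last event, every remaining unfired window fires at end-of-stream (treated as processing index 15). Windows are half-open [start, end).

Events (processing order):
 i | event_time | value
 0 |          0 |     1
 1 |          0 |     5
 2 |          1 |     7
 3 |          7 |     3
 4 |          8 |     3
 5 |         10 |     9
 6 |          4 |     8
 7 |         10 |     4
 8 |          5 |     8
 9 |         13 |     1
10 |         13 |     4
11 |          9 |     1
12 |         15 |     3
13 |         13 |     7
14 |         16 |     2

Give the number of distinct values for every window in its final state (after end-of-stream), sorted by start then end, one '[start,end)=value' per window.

[0,2)=3 [6,8)=1 [8,10)=2 [10,12)=2 [12,14)=3 [14,16)=1 [16,18)=1

i=0 t=0 v=1: → [0,2); WM=−∞
i=1 t=0 v=5: → [0,2); WM=−∞
i=2 t=1 v=7: → [0,2); WM=0
i=3 t=7 v=3: → [6,8); WM=0
i=4 t=8 v=3: → [8,10); WM=0
i=5 t=10 v=9: → [10,12); WM=9; [0,2) fires=3 [6,8) fires=1
i=6 t=4 v=8: DROP (t<9-3); WM=9
i=7 t=10 v=4: → [10,12); WM=9
i=8 t=5 v=8: DROP (t<9-3); WM=9
i=9 t=13 v=1: → [12,14); WM=9
i=10 t=13 v=4: → [12,14); WM=9
i=11 t=9 v=1: → [8,10); WM=12; [8,10) fires=2 [10,12) fires=2
i=12 t=15 v=3: → [14,16); WM=12
i=13 t=13 v=7: → [12,14); WM=12
i=14 t=16 v=2: → [16,18); WM=15; [12,14) fires=3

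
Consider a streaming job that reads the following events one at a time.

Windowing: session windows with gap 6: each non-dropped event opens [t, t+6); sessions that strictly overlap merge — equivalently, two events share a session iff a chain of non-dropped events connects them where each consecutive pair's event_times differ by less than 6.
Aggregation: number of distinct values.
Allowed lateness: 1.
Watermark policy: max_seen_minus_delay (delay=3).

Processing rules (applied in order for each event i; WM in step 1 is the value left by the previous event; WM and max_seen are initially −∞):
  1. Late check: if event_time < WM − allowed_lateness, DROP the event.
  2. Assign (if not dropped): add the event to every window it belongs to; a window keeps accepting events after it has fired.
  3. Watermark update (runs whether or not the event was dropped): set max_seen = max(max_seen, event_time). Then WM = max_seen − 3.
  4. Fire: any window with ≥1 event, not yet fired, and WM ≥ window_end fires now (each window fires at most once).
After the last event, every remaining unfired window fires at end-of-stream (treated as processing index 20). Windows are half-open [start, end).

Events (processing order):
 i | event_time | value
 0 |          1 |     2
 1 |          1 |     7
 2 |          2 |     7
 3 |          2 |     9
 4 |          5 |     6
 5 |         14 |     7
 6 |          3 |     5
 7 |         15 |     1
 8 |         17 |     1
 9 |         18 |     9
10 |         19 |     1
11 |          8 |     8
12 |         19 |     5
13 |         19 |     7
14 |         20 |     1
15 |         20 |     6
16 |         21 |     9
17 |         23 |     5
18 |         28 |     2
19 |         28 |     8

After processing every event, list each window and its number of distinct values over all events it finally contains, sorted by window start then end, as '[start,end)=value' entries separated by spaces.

[1,11)=4 [14,34)=7

i=0 t=1 v=2: → [1,7); WM=-2
i=1 t=1 v=7: → [1,7); WM=-2
i=2 t=2 v=7: → [1,8); WM=-1
i=3 t=2 v=9: → [1,8); WM=-1
i=4 t=5 v=6: → [1,11); WM=2
i=5 t=14 v=7: → [14,20); WM=11
i=6 t=3 v=5: DROP (t<11-1); WM=11
i=7 t=15 v=1: → [14,21); WM=12
i=8 t=17 v=1: → [14,23); WM=14
i=9 t=18 v=9: → [14,24); WM=15
i=10 t=19 v=1: → [14,25); WM=16
i=11 t=8 v=8: DROP (t<16-1); WM=16
i=12 t=19 v=5: → [14,25); WM=16
i=13 t=19 v=7: → [14,25); WM=16
i=14 t=20 v=1: → [14,26); WM=17
i=15 t=20 v=6: → [14,26); WM=17
i=16 t=21 v=9: → [14,27); WM=18
i=17 t=23 v=5: → [14,29); WM=20
i=18 t=28 v=2: → [14,34); WM=25
i=19 t=28 v=8: → [14,34); WM=25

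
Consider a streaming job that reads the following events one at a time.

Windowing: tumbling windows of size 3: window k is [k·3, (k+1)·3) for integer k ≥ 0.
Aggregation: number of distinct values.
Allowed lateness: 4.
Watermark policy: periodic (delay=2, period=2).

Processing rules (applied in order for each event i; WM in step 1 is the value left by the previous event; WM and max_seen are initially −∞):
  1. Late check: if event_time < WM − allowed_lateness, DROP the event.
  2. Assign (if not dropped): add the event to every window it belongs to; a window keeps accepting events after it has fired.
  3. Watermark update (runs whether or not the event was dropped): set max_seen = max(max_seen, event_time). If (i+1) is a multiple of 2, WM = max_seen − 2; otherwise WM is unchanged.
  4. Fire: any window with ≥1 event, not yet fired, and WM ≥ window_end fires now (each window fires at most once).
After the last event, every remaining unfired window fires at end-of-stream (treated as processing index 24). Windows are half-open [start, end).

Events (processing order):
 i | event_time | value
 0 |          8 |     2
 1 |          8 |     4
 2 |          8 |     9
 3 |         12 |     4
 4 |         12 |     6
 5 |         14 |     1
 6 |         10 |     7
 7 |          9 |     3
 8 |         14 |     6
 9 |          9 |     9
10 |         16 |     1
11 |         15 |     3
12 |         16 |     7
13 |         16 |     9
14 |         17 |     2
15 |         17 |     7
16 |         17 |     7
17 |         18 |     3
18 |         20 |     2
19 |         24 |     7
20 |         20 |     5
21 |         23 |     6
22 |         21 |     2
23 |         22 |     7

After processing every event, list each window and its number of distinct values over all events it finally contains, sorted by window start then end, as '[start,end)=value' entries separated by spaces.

i=0 t=8 v=2: → [6,9); WM=−∞
i=1 t=8 v=4: → [6,9); WM=6
i=2 t=8 v=9: → [6,9); WM=6
i=3 t=12 v=4: → [12,15); WM=10; [6,9) fires=3
i=4 t=12 v=6: → [12,15); WM=10
i=5 t=14 v=1: → [12,15); WM=12
i=6 t=10 v=7: → [9,12); WM=12; [9,12) fires=1
i=7 t=9 v=3: → [9,12); WM=12
i=8 t=14 v=6: → [12,15); WM=12
i=9 t=9 v=9: → [9,12); WM=12
i=10 t=16 v=1: → [15,18); WM=12
i=11 t=15 v=3: → [15,18); WM=14
i=12 t=16 v=7: → [15,18); WM=14
i=13 t=16 v=9: → [15,18); WM=14
i=14 t=17 v=2: → [15,18); WM=14
i=15 t=17 v=7: → [15,18); WM=15; [12,15) fires=3
i=16 t=17 v=7: → [15,18); WM=15
i=17 t=18 v=3: → [18,21); WM=16
i=18 t=20 v=2: → [18,21); WM=16
i=19 t=24 v=7: → [24,27); WM=22; [15,18) fires=5 [18,21) fires=2
i=20 t=20 v=5: → [18,21); WM=22
i=21 t=23 v=6: → [21,24); WM=22
i=22 t=21 v=2: → [21,24); WM=22
i=23 t=22 v=7: → [21,24); WM=22

[6,9)=3 [9,12)=3 [12,15)=3 [15,18)=5 [18,21)=3 [21,24)=3 [24,27)=1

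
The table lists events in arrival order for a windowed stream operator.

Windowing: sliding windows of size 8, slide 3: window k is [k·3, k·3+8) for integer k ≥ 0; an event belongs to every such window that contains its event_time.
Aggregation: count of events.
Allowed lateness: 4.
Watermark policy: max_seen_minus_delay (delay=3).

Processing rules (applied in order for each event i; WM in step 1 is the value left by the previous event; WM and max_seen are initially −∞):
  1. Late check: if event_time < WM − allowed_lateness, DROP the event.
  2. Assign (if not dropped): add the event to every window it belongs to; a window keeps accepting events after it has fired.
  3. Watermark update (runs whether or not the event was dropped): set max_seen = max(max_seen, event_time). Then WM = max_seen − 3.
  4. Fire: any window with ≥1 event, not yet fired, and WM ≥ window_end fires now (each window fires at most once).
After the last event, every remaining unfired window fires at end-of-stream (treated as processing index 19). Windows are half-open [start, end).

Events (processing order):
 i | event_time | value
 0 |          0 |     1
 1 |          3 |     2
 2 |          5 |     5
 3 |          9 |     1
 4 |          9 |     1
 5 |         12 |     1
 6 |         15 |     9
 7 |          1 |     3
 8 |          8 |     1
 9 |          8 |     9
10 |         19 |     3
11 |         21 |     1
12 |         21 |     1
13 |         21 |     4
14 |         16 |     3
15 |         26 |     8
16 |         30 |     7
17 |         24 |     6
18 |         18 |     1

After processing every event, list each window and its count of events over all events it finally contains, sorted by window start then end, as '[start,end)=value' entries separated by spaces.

i=0 t=0 v=1: → [0,8); WM=-3
i=1 t=3 v=2: → [3,11),[0,8); WM=0
i=2 t=5 v=5: → [3,11),[0,8); WM=2
i=3 t=9 v=1: → [9,17),[6,14),[3,11); WM=6
i=4 t=9 v=1: → [9,17),[6,14),[3,11); WM=6
i=5 t=12 v=1: → [12,20),[9,17),[6,14); WM=9; [0,8) fires=3
i=6 t=15 v=9: → [15,23),[12,20),[9,17); WM=12; [3,11) fires=4
i=7 t=1 v=3: DROP (t<12-4); WM=12
i=8 t=8 v=1: → [6,14),[3,11); WM=12
i=9 t=8 v=9: → [6,14),[3,11); WM=12
i=10 t=19 v=3: → [18,26),[15,23),[12,20); WM=16; [6,14) fires=5
i=11 t=21 v=1: → [21,29),[18,26),[15,23); WM=18; [9,17) fires=4
i=12 t=21 v=1: → [21,29),[18,26),[15,23); WM=18
i=13 t=21 v=4: → [21,29),[18,26),[15,23); WM=18
i=14 t=16 v=3: → [15,23),[12,20),[9,17); WM=18
i=15 t=26 v=8: → [24,32),[21,29); WM=23; [12,20) fires=4 [15,23) fires=6
i=16 t=30 v=7: → [30,38),[27,35),[24,32); WM=27; [18,26) fires=4
i=17 t=24 v=6: → [24,32),[21,29),[18,26); WM=27
i=18 t=18 v=1: DROP (t<27-4); WM=27

[0,8)=3 [3,11)=6 [6,14)=5 [9,17)=5 [12,20)=4 [15,23)=6 [18,26)=5 [21,29)=5 [24,32)=3 [27,35)=1 [30,38)=1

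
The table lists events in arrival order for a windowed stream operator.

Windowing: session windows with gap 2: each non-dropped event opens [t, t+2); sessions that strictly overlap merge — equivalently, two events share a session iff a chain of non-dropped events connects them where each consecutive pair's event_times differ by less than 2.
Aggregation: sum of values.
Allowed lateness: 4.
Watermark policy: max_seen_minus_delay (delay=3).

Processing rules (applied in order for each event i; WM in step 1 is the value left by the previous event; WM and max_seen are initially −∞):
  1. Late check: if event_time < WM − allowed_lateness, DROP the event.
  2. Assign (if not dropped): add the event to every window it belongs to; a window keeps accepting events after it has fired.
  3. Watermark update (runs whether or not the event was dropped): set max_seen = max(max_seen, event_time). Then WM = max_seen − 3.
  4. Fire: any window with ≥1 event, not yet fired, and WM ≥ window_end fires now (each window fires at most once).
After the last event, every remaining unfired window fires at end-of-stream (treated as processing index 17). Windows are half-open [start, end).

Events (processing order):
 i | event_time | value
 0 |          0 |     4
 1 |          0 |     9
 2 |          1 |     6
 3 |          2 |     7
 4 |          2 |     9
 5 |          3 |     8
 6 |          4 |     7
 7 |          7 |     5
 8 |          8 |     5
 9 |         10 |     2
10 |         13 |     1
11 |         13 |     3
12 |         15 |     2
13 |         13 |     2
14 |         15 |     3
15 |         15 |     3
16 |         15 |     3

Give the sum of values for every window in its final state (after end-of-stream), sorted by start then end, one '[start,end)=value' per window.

[0,6)=50 [7,10)=10 [10,12)=2 [13,15)=6 [15,17)=11

i=0 t=0 v=4: → [0,2); WM=-3
i=1 t=0 v=9: → [0,2); WM=-3
i=2 t=1 v=6: → [0,3); WM=-2
i=3 t=2 v=7: → [0,4); WM=-1
i=4 t=2 v=9: → [0,4); WM=-1
i=5 t=3 v=8: → [0,5); WM=0
i=6 t=4 v=7: → [0,6); WM=1
i=7 t=7 v=5: → [7,9); WM=4
i=8 t=8 v=5: → [7,10); WM=5
i=9 t=10 v=2: → [10,12); WM=7
i=10 t=13 v=1: → [13,15); WM=10
i=11 t=13 v=3: → [13,15); WM=10
i=12 t=15 v=2: → [15,17); WM=12
i=13 t=13 v=2: → [13,15); WM=12
i=14 t=15 v=3: → [15,17); WM=12
i=15 t=15 v=3: → [15,17); WM=12
i=16 t=15 v=3: → [15,17); WM=12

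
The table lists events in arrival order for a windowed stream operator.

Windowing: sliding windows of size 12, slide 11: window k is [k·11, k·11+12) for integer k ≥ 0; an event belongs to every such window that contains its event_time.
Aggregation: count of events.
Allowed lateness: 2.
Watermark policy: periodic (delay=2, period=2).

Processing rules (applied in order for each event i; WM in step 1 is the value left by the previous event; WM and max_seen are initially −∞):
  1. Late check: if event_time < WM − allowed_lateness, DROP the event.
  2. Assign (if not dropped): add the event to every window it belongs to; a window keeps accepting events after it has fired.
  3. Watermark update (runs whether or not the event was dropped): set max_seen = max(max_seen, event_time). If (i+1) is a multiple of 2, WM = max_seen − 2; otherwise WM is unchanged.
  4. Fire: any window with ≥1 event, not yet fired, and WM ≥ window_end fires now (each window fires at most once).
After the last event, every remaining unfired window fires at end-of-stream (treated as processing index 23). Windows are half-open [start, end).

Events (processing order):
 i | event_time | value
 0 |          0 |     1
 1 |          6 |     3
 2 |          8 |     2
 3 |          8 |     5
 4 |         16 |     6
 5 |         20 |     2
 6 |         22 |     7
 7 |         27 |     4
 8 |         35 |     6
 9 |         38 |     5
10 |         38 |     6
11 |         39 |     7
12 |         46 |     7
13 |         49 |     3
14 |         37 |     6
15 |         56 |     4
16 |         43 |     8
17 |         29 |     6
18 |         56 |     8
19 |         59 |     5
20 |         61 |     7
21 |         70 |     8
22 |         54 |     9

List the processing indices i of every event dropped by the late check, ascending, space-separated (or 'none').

14 16 17 22

i=0 t=0 v=1: → [0,12); WM=−∞
i=1 t=6 v=3: → [0,12); WM=4
i=2 t=8 v=2: → [0,12); WM=4
i=3 t=8 v=5: → [0,12); WM=6
i=4 t=16 v=6: → [11,23); WM=6
i=5 t=20 v=2: → [11,23); WM=18; [0,12) fires=4
i=6 t=22 v=7: → [22,34),[11,23); WM=18
i=7 t=27 v=4: → [22,34); WM=25; [11,23) fires=3
i=8 t=35 v=6: → [33,45); WM=25
i=9 t=38 v=5: → [33,45); WM=36; [22,34) fires=2
i=10 t=38 v=6: → [33,45); WM=36
i=11 t=39 v=7: → [33,45); WM=37
i=12 t=46 v=7: → [44,56); WM=37
i=13 t=49 v=3: → [44,56); WM=47; [33,45) fires=4
i=14 t=37 v=6: DROP (t<47-2); WM=47
i=15 t=56 v=4: → [55,67); WM=54
i=16 t=43 v=8: DROP (t<54-2); WM=54
i=17 t=29 v=6: DROP (t<54-2); WM=54
i=18 t=56 v=8: → [55,67); WM=54
i=19 t=59 v=5: → [55,67); WM=57; [44,56) fires=2
i=20 t=61 v=7: → [55,67); WM=57
i=21 t=70 v=8: → [66,78); WM=68; [55,67) fires=4
i=22 t=54 v=9: DROP (t<68-2); WM=68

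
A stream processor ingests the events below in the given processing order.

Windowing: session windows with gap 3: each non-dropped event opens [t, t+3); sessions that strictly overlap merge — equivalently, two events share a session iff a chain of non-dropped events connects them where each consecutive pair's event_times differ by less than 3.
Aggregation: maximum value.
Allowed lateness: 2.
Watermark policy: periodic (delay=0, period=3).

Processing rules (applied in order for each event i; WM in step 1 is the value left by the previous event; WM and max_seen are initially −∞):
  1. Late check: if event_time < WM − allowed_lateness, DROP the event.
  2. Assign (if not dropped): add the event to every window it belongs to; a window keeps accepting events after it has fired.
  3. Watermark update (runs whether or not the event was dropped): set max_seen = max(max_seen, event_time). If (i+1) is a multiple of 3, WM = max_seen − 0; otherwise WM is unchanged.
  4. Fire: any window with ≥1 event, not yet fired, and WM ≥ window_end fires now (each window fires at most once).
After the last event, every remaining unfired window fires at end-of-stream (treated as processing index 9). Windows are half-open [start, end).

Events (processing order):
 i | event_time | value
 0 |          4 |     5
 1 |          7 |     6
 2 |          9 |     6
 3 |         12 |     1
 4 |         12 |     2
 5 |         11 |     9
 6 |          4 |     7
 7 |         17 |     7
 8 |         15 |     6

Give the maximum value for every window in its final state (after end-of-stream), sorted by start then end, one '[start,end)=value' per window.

i=0 t=4 v=5: → [4,7); WM=−∞
i=1 t=7 v=6: → [7,10); WM=−∞
i=2 t=9 v=6: → [7,12); WM=9
i=3 t=12 v=1: → [12,15); WM=9
i=4 t=12 v=2: → [12,15); WM=9
i=5 t=11 v=9: → [7,15); WM=12
i=6 t=4 v=7: DROP (t<12-2); WM=12
i=7 t=17 v=7: → [17,20); WM=12
i=8 t=15 v=6: → [15,20); WM=17

[4,7)=5 [7,15)=9 [15,20)=7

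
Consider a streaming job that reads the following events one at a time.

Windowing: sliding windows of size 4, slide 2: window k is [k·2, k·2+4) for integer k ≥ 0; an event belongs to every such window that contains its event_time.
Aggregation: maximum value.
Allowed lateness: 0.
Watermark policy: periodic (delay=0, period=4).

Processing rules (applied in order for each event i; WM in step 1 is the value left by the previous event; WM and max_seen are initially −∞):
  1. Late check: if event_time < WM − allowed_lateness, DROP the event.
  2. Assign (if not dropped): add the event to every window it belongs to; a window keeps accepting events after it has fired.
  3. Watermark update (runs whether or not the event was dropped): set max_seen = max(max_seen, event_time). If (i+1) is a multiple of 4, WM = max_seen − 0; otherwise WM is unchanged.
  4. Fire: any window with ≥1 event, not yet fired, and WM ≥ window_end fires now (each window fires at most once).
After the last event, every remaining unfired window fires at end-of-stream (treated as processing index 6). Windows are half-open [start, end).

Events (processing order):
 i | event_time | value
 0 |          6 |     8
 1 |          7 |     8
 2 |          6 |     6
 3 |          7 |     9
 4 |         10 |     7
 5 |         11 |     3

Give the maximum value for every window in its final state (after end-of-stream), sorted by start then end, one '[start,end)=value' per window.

[4,8)=9 [6,10)=9 [8,12)=7 [10,14)=7

i=0 t=6 v=8: → [6,10),[4,8); WM=−∞
i=1 t=7 v=8: → [6,10),[4,8); WM=−∞
i=2 t=6 v=6: → [6,10),[4,8); WM=−∞
i=3 t=7 v=9: → [6,10),[4,8); WM=7
i=4 t=10 v=7: → [10,14),[8,12); WM=7
i=5 t=11 v=3: → [10,14),[8,12); WM=7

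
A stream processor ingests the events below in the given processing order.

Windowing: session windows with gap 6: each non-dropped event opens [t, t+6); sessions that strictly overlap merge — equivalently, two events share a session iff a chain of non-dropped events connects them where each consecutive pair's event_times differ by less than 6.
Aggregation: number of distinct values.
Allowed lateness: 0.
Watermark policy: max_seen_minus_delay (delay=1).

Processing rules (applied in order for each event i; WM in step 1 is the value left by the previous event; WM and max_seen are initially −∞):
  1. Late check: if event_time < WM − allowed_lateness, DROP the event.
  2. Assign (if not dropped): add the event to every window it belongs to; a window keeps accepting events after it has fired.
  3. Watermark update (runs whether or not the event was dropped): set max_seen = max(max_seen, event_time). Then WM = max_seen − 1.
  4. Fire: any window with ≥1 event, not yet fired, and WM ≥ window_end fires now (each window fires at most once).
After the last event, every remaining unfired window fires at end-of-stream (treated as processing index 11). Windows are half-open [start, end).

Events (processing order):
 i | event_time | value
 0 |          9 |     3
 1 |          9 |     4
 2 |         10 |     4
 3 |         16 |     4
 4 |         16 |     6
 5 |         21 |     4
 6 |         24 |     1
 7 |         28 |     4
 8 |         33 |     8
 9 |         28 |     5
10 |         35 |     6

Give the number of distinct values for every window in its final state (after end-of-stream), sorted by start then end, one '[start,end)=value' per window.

[9,16)=2 [16,41)=4

i=0 t=9 v=3: → [9,15); WM=8
i=1 t=9 v=4: → [9,15); WM=8
i=2 t=10 v=4: → [9,16); WM=9
i=3 t=16 v=4: → [16,22); WM=15
i=4 t=16 v=6: → [16,22); WM=15
i=5 t=21 v=4: → [16,27); WM=20
i=6 t=24 v=1: → [16,30); WM=23
i=7 t=28 v=4: → [16,34); WM=27
i=8 t=33 v=8: → [16,39); WM=32
i=9 t=28 v=5: DROP (t<32-0); WM=32
i=10 t=35 v=6: → [16,41); WM=34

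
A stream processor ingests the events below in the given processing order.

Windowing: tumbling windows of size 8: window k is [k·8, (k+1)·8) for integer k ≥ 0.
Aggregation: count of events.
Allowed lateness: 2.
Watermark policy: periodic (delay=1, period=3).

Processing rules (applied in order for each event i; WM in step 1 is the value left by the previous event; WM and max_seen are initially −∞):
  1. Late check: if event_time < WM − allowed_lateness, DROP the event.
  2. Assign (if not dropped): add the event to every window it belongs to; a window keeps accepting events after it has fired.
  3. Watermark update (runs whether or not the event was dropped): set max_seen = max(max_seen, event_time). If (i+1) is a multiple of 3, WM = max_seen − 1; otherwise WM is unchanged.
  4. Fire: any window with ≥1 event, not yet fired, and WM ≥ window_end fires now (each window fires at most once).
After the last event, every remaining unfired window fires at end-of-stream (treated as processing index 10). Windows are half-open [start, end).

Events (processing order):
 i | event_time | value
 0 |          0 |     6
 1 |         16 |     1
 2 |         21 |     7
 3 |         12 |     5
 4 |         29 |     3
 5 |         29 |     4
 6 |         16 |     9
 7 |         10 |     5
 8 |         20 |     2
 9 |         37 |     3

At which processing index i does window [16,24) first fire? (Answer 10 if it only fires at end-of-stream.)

i=0 t=0 v=6: → [0,8); WM=−∞
i=1 t=16 v=1: → [16,24); WM=−∞
i=2 t=21 v=7: → [16,24); WM=20; [0,8) fires=1
i=3 t=12 v=5: DROP (t<20-2); WM=20
i=4 t=29 v=3: → [24,32); WM=20
i=5 t=29 v=4: → [24,32); WM=28; [16,24) fires=2
i=6 t=16 v=9: DROP (t<28-2); WM=28
i=7 t=10 v=5: DROP (t<28-2); WM=28
i=8 t=20 v=2: DROP (t<28-2); WM=28
i=9 t=37 v=3: → [32,40); WM=28

5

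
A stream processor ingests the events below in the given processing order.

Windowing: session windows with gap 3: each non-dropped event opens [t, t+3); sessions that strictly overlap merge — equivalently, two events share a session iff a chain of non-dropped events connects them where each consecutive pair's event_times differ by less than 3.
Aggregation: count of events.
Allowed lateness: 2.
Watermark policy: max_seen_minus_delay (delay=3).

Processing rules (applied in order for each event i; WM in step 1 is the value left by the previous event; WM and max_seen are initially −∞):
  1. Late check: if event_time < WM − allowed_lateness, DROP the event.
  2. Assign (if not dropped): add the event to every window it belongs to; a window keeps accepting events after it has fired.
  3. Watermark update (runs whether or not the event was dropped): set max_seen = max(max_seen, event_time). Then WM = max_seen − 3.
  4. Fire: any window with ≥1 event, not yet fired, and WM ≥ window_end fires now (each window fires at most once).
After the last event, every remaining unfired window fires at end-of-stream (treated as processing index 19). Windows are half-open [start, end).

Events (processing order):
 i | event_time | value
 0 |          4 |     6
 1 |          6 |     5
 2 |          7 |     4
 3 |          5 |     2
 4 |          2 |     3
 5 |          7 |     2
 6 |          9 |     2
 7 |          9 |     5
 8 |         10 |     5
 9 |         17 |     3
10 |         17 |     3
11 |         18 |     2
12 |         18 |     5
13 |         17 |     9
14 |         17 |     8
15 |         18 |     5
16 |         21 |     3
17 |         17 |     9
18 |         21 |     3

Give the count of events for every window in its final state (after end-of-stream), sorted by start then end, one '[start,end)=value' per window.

[2,13)=9 [17,21)=8 [21,24)=2

i=0 t=4 v=6: → [4,7); WM=1
i=1 t=6 v=5: → [4,9); WM=3
i=2 t=7 v=4: → [4,10); WM=4
i=3 t=5 v=2: → [4,10); WM=4
i=4 t=2 v=3: → [2,10); WM=4
i=5 t=7 v=2: → [2,10); WM=4
i=6 t=9 v=2: → [2,12); WM=6
i=7 t=9 v=5: → [2,12); WM=6
i=8 t=10 v=5: → [2,13); WM=7
i=9 t=17 v=3: → [17,20); WM=14
i=10 t=17 v=3: → [17,20); WM=14
i=11 t=18 v=2: → [17,21); WM=15
i=12 t=18 v=5: → [17,21); WM=15
i=13 t=17 v=9: → [17,21); WM=15
i=14 t=17 v=8: → [17,21); WM=15
i=15 t=18 v=5: → [17,21); WM=15
i=16 t=21 v=3: → [21,24); WM=18
i=17 t=17 v=9: → [17,21); WM=18
i=18 t=21 v=3: → [21,24); WM=18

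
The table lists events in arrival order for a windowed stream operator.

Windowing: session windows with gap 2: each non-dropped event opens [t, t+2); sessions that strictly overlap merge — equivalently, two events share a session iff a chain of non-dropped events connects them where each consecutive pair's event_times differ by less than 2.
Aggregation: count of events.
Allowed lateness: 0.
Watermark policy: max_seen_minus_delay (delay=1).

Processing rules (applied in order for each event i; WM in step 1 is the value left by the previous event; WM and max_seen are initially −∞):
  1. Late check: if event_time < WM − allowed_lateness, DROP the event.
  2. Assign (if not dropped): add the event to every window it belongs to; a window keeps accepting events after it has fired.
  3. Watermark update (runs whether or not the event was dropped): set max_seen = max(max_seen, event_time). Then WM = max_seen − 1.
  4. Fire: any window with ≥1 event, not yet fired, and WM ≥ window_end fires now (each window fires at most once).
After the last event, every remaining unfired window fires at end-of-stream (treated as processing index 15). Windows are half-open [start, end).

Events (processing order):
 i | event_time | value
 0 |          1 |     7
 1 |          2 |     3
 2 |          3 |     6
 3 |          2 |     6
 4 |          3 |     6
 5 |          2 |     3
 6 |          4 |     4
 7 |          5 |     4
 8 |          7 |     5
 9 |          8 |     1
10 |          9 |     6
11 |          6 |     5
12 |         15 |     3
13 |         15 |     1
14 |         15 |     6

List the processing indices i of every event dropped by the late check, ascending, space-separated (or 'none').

11

i=0 t=1 v=7: → [1,3); WM=0
i=1 t=2 v=3: → [1,4); WM=1
i=2 t=3 v=6: → [1,5); WM=2
i=3 t=2 v=6: → [1,5); WM=2
i=4 t=3 v=6: → [1,5); WM=2
i=5 t=2 v=3: → [1,5); WM=2
i=6 t=4 v=4: → [1,6); WM=3
i=7 t=5 v=4: → [1,7); WM=4
i=8 t=7 v=5: → [7,9); WM=6
i=9 t=8 v=1: → [7,10); WM=7
i=10 t=9 v=6: → [7,11); WM=8
i=11 t=6 v=5: DROP (t<8-0); WM=8
i=12 t=15 v=3: → [15,17); WM=14
i=13 t=15 v=1: → [15,17); WM=14
i=14 t=15 v=6: → [15,17); WM=14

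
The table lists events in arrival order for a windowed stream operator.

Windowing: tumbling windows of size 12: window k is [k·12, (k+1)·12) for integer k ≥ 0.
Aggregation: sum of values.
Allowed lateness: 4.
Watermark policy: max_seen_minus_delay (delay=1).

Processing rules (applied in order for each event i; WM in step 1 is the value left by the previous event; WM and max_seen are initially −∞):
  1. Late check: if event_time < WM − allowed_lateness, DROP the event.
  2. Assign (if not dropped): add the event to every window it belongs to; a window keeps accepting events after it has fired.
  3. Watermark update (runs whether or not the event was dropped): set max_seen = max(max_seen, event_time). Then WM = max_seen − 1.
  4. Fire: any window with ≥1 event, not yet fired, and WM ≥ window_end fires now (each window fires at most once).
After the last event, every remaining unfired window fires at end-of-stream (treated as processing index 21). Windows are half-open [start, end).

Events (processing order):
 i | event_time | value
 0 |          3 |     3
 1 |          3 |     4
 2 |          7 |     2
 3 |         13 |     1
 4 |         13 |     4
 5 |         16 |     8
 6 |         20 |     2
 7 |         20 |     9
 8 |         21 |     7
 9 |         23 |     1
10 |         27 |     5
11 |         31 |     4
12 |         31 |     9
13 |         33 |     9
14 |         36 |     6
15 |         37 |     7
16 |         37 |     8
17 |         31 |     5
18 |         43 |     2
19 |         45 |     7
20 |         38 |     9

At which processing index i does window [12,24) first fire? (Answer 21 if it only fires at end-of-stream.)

10

i=0 t=3 v=3: → [0,12); WM=2
i=1 t=3 v=4: → [0,12); WM=2
i=2 t=7 v=2: → [0,12); WM=6
i=3 t=13 v=1: → [12,24); WM=12; [0,12) fires=9
i=4 t=13 v=4: → [12,24); WM=12
i=5 t=16 v=8: → [12,24); WM=15
i=6 t=20 v=2: → [12,24); WM=19
i=7 t=20 v=9: → [12,24); WM=19
i=8 t=21 v=7: → [12,24); WM=20
i=9 t=23 v=1: → [12,24); WM=22
i=10 t=27 v=5: → [24,36); WM=26; [12,24) fires=32
i=11 t=31 v=4: → [24,36); WM=30
i=12 t=31 v=9: → [24,36); WM=30
i=13 t=33 v=9: → [24,36); WM=32
i=14 t=36 v=6: → [36,48); WM=35
i=15 t=37 v=7: → [36,48); WM=36; [24,36) fires=27
i=16 t=37 v=8: → [36,48); WM=36
i=17 t=31 v=5: DROP (t<36-4); WM=36
i=18 t=43 v=2: → [36,48); WM=42
i=19 t=45 v=7: → [36,48); WM=44
i=20 t=38 v=9: DROP (t<44-4); WM=44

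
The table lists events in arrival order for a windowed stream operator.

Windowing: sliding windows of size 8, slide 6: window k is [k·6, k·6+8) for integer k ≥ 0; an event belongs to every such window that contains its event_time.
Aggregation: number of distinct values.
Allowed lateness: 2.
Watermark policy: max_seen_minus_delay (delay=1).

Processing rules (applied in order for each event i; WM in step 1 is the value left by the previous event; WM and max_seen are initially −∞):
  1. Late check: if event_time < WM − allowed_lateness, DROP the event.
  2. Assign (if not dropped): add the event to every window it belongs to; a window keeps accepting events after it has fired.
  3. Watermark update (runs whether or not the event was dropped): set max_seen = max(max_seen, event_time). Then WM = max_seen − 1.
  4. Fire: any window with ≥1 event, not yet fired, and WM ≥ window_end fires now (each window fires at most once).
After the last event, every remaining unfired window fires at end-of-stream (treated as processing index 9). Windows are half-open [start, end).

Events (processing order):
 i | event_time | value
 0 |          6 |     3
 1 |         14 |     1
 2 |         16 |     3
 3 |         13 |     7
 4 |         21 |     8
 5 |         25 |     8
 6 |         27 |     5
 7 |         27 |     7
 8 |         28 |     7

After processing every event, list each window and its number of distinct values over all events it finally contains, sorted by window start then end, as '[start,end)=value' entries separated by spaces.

[0,8)=1 [6,14)=2 [12,20)=3 [18,26)=1 [24,32)=3

i=0 t=6 v=3: → [6,14),[0,8); WM=5
i=1 t=14 v=1: → [12,20); WM=13; [0,8) fires=1
i=2 t=16 v=3: → [12,20); WM=15; [6,14) fires=1
i=3 t=13 v=7: → [12,20),[6,14); WM=15
i=4 t=21 v=8: → [18,26); WM=20; [12,20) fires=3
i=5 t=25 v=8: → [24,32),[18,26); WM=24
i=6 t=27 v=5: → [24,32); WM=26; [18,26) fires=1
i=7 t=27 v=7: → [24,32); WM=26
i=8 t=28 v=7: → [24,32); WM=27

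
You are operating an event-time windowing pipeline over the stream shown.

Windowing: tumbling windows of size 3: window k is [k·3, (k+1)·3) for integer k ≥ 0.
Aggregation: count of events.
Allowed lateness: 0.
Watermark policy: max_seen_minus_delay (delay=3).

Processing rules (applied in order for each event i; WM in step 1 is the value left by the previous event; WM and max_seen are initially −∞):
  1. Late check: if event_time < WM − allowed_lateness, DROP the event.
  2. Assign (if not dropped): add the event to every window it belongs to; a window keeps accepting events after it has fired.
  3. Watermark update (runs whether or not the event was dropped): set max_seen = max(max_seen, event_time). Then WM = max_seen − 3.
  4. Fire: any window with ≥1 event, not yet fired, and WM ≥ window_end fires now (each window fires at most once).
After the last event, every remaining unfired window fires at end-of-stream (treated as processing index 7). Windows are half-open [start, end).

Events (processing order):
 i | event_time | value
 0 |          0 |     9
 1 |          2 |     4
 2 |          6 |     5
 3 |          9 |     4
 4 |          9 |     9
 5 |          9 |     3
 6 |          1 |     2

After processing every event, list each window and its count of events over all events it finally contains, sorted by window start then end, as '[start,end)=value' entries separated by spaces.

i=0 t=0 v=9: → [0,3); WM=-3
i=1 t=2 v=4: → [0,3); WM=-1
i=2 t=6 v=5: → [6,9); WM=3; [0,3) fires=2
i=3 t=9 v=4: → [9,12); WM=6
i=4 t=9 v=9: → [9,12); WM=6
i=5 t=9 v=3: → [9,12); WM=6
i=6 t=1 v=2: DROP (t<6-0); WM=6

[0,3)=2 [6,9)=1 [9,12)=3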